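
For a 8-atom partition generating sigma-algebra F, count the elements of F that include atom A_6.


Each element of F is a union of some subset S of the 8 atoms.
The element contains A_6 iff A_6 is in S.
So we count subsets S of {A_1,...,A_8} with A_6 in S: choose freely among the other 7 atoms.
Count = 2^(8-1) = 2^7 = 128.


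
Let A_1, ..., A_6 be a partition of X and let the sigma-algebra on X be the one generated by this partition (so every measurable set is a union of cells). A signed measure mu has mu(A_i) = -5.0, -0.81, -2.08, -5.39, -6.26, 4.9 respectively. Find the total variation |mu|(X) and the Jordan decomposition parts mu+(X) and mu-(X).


Step 1: Every measurable set is a union of atoms (the cells / points), so a Hahn decomposition is
  obtained by grouping atoms by sign: P = union of atoms with mu > 0, N = union of the remaining atoms.
  Atoms in P (indices): 6;  atoms in N (indices): 1, 2, 3, 4, 5
  Positive values: 4.9
  Negative values: -5, -0.81, -2.08, -5.39, -6.26
Step 2: mu+(X) = mu(P) = sum of positive atom values = 4.9
Step 3: mu-(X) = -mu(N) = sum of |negative atom values| = 19.54
Step 4: |mu|(X) = mu+(X) + mu-(X) = 4.9 + 19.54 = 24.44


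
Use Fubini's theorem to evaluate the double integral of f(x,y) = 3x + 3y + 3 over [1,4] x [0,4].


By Fubini, integrate in x first, then y.
Step 1: Fix y, integrate over x in [1,4]:
  integral(3x + 3y + 3, x=1..4)
  = 3*(4^2 - 1^2)/2 + (3y + 3)*(4 - 1)
  = 22.5 + (3y + 3)*3
  = 22.5 + 9y + 9
  = 31.5 + 9y
Step 2: Integrate over y in [0,4]:
  integral(31.5 + 9y, y=0..4)
  = 31.5*4 + 9*(4^2 - 0^2)/2
  = 126 + 72
  = 198


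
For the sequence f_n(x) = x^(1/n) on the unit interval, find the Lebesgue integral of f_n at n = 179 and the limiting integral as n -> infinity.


At n = 179: f_179(x) = x^(1/179).
Step 1: integral(x^(1/179), 0, 1) = [x^(1/179+1) / (1/179+1)] from 0 to 1
     = 1 / (1/179 + 1) = 1 / ((179+1)/179) = 179/(179+1)
     = 179/180 = 0.994444
Step 2: As n -> infinity, f_n(x) = x^(1/n) -> 1 for x in (0,1], and f_n is increasing in n.
By MCT, lim_n integral(f_n) = integral(lim_n f_n) = integral(1, 0, 1) = 1.
Step 3: Verify convergence: 179/180 = 0.994444 -> 1


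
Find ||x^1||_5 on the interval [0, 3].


Step 1: ||f||_5 = (integral_0^3 |x^1|^5 dx)^(1/5)
     = (integral_0^3 x^5 dx)^(1/5)
Step 2: integral_0^3 x^5 dx = [x^6/(6)] from 0 to 3 = 3^6/6
     = 729/6 = 121.5
Step 3: ||f||_5 = (121.5)^(1/5) = 2.611652


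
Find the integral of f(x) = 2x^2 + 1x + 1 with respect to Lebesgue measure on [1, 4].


The Lebesgue integral of a Riemann-integrable function agrees with the Riemann integral.
Antiderivative F(x) = (2/3)x^3 + (1/2)x^2 + 1x
F(4) = (2/3)*4^3 + (1/2)*4^2 + 1*4
     = (2/3)*64 + (1/2)*16 + 1*4
     = 42.666667 + 8 + 4
     = 54.666667
F(1) = 2.166667
Integral = F(4) - F(1) = 54.666667 - 2.166667 = 52.5


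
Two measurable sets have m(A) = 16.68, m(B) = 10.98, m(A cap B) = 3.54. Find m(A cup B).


By inclusion-exclusion: m(A u B) = m(A) + m(B) - m(A n B)
= 16.68 + 10.98 - 3.54
= 24.12


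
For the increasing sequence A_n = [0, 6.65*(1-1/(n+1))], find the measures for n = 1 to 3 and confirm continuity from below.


By continuity of measure from below: if A_n increases to A, then m(A_n) -> m(A).
Here A = [0, 6.65], so m(A) = 6.65
Step 1: a_1 = 6.65*(1 - 1/2) = 3.325, m(A_1) = 3.325
Step 2: a_2 = 6.65*(1 - 1/3) = 4.4333, m(A_2) = 4.4333
Step 3: a_3 = 6.65*(1 - 1/4) = 4.9875, m(A_3) = 4.9875
Limit: m(A_n) -> m([0,6.65]) = 6.65


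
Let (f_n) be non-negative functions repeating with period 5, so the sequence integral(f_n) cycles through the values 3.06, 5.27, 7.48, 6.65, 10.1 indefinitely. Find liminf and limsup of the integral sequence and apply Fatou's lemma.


The sequence (integral(f_n)) is periodic with period 5, repeating the values 3.06, 5.27, 7.48, 6.65, 10.1 indefinitely.
Step 1: For a periodic sequence, every tail (a_m, a_(m+1), ...) contains all 5 period values infinitely often.
Step 2: Hence inf of every tail = min of the period values = min(3.06, 5.27, 7.48, 6.65, 10.1) = 3.06.
        liminf_n integral(f_n) = sup over m of (inf of tail from m) = 3.06.
Step 3: Similarly sup of every tail = max of the period values = 10.1.
        limsup_n integral(f_n) = 10.1.
Step 4: Fatou's lemma: integral(liminf_n f_n) <= liminf_n integral(f_n) = 3.06.
        So the integral of the pointwise liminf is at most 3.06.


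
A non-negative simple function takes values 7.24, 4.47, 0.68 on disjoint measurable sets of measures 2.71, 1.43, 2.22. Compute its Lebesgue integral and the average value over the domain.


Step 1: Integral = sum(value_i * measure_i)
= 7.24*2.71 + 4.47*1.43 + 0.68*2.22
= 19.6204 + 6.3921 + 1.5096
= 27.5221
Step 2: Total measure of domain = 2.71 + 1.43 + 2.22 = 6.36
Step 3: Average value = 27.5221 / 6.36 = 4.327374


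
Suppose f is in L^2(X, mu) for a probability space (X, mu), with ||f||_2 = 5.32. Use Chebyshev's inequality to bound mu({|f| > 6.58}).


Chebyshev/Markov inequality: mu(|f| > eps) <= (||f||_p / eps)^p
Step 1: ||f||_2 / eps = 5.32 / 6.58 = 0.808511
Step 2: Raise to power p = 2:
  (0.808511)^2 = 0.653689
Step 3: Therefore mu(|f| > 6.58) <= 0.653689


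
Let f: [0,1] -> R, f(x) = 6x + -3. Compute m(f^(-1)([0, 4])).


f^(-1)([0, 4]) = {x : 0 <= 6x + -3 <= 4}
Solving: (0 - -3)/6 <= x <= (4 - -3)/6
= [0.5, 1.166667]
Intersecting with [0,1]: [0.5, 1]
Measure = 1 - 0.5 = 0.5


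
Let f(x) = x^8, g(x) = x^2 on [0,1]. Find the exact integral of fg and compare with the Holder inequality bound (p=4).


Step 1: Exact integral of f*g = integral(x^10, 0, 1) = 1/11
     = 0.090909
Step 2: Holder bound with p=4, q=1.333333:
  ||f||_p = (integral x^32 dx)^(1/4) = (1/33)^(1/4) = 0.417226
  ||g||_q = (integral x^2.666667 dx)^(1/1.333333) = (1/3.666667)^(1/1.333333) = 0.377395
Step 3: Holder bound = ||f||_p * ||g||_q = 0.417226 * 0.377395 = 0.157459
Verification: 0.090909 <= 0.157459 (Holder holds)


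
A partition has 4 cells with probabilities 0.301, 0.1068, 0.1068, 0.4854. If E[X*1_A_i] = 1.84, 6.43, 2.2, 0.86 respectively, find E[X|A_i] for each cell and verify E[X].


For each cell A_i: E[X|A_i] = E[X*1_A_i] / P(A_i)
Step 1: E[X|A_1] = 1.84 / 0.301 = 6.112957
Step 2: E[X|A_2] = 6.43 / 0.1068 = 60.205993
Step 3: E[X|A_3] = 2.2 / 0.1068 = 20.599251
Step 4: E[X|A_4] = 0.86 / 0.4854 = 1.771735
Verification: E[X] = sum E[X*1_A_i] = 1.84 + 6.43 + 2.2 + 0.86 = 11.33


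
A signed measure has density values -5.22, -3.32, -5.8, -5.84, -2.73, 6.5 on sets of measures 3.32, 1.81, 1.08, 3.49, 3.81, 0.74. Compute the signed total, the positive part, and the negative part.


Step 1: Compute signed measure on each set:
  Set 1: -5.22 * 3.32 = -17.3304
  Set 2: -3.32 * 1.81 = -6.0092
  Set 3: -5.8 * 1.08 = -6.264
  Set 4: -5.84 * 3.49 = -20.3816
  Set 5: -2.73 * 3.81 = -10.4013
  Set 6: 6.5 * 0.74 = 4.81
Step 2: Total signed measure = (-17.3304) + (-6.0092) + (-6.264) + (-20.3816) + (-10.4013) + (4.81)
     = -55.5765
Step 3: Positive part mu+(X) = sum of positive contributions = 4.81
Step 4: Negative part mu-(X) = |sum of negative contributions| = 60.3865


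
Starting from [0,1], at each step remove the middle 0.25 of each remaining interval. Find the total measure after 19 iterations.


Step 1: At each step, fraction remaining = 1 - 0.25 = 0.75
Step 2: After 19 steps, measure = (0.75)^19
Result = 0.004228


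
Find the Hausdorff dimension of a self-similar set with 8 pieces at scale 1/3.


For a self-similar set with N copies scaled by 1/r:
dim_H = log(N)/log(r) = log(8)/log(3)
= 2.079442/1.098612
= 1.892789


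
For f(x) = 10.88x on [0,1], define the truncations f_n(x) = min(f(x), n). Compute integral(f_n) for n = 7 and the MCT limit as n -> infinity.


f(x) = 10.88x on [0,1]; f_n(x) = min(10.88x, n). At n = 7:
Step 1: f(x) reaches 7 at x = 7/10.88 = 0.643382
Step 2: integral(f_7) = integral(10.88x, 0, 0.643382) + integral(7, 0.643382, 1)
       = 10.88*0.643382^2/2 + 7*(1 - 0.643382)
       = 2.251838 + 2.496324
       = 4.748162
Step 3: As n -> infinity, f_n increases to f, so by MCT integral(f_n) -> integral(f) = 10.88/2 = 5.44.
Convergence: integral(f_7) = 4.748162 -> 5.44 as n -> infinity


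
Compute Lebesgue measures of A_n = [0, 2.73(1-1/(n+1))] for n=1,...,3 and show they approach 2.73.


By continuity of measure from below: if A_n increases to A, then m(A_n) -> m(A).
Here A = [0, 2.73], so m(A) = 2.73
Step 1: a_1 = 2.73*(1 - 1/2) = 1.365, m(A_1) = 1.365
Step 2: a_2 = 2.73*(1 - 1/3) = 1.82, m(A_2) = 1.82
Step 3: a_3 = 2.73*(1 - 1/4) = 2.0475, m(A_3) = 2.0475
Limit: m(A_n) -> m([0,2.73]) = 2.73


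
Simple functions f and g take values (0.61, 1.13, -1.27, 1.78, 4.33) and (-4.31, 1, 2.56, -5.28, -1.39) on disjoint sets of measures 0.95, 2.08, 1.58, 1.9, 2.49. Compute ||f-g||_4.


Step 1: Compute differences f_i - g_i:
  0.61 - -4.31 = 4.92
  1.13 - 1 = 0.13
  -1.27 - 2.56 = -3.83
  1.78 - -5.28 = 7.06
  4.33 - -1.39 = 5.72
Step 2: Compute |diff|^4 * measure for each set:
  |4.92|^4 * 0.95 = 585.949801 * 0.95 = 556.652311
  |0.13|^4 * 2.08 = 2.856100e-04 * 2.08 = 5.940688e-04
  |-3.83|^4 * 1.58 = 215.176627 * 1.58 = 339.979071
  |7.06|^4 * 1.9 = 2484.384461 * 1.9 = 4720.330476
  |5.72|^4 * 2.49 = 1070.493699 * 2.49 = 2665.529309
Step 3: Sum = 8282.491761
Step 4: ||f-g||_4 = (8282.491761)^(1/4) = 9.539822


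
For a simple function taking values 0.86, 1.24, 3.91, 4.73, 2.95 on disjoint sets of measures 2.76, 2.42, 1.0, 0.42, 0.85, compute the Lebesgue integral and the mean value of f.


Step 1: Integral = sum(value_i * measure_i)
= 0.86*2.76 + 1.24*2.42 + 3.91*1.0 + 4.73*0.42 + 2.95*0.85
= 2.3736 + 3.0008 + 3.91 + 1.9866 + 2.5075
= 13.7785
Step 2: Total measure of domain = 2.76 + 2.42 + 1.0 + 0.42 + 0.85 = 7.45
Step 3: Average value = 13.7785 / 7.45 = 1.849463


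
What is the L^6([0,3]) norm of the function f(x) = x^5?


Step 1: ||f||_6 = (integral_0^3 |x^5|^6 dx)^(1/6)
     = (integral_0^3 x^30 dx)^(1/6)
Step 2: integral_0^3 x^30 dx = [x^31/(31)] from 0 to 3 = 3^31/31
     = 617673396283947/31 = 1.992495e+13
Step 3: ||f||_6 = (1.992495e+13)^(1/6) = 164.651693


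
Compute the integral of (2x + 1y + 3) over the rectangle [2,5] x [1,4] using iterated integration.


By Fubini, integrate in x first, then y.
Step 1: Fix y, integrate over x in [2,5]:
  integral(2x + 1y + 3, x=2..5)
  = 2*(5^2 - 2^2)/2 + (1y + 3)*(5 - 2)
  = 21 + (1y + 3)*3
  = 21 + 3y + 9
  = 30 + 3y
Step 2: Integrate over y in [1,4]:
  integral(30 + 3y, y=1..4)
  = 30*3 + 3*(4^2 - 1^2)/2
  = 90 + 22.5
  = 112.5


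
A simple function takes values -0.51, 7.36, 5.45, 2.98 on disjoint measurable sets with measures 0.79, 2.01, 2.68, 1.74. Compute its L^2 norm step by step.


Step 1: Compute |f_i|^2 for each value:
  |-0.51|^2 = 0.2601
  |7.36|^2 = 54.1696
  |5.45|^2 = 29.7025
  |2.98|^2 = 8.8804
Step 2: Multiply by measures and sum:
  0.2601 * 0.79 = 0.205479
  54.1696 * 2.01 = 108.880896
  29.7025 * 2.68 = 79.6027
  8.8804 * 1.74 = 15.451896
Sum = 0.205479 + 108.880896 + 79.6027 + 15.451896 = 204.140971
Step 3: Take the p-th root:
||f||_2 = (204.140971)^(1/2) = 14.287791


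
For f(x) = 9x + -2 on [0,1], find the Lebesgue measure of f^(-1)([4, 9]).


f^(-1)([4, 9]) = {x : 4 <= 9x + -2 <= 9}
Solving: (4 - -2)/9 <= x <= (9 - -2)/9
= [0.666667, 1.222222]
Intersecting with [0,1]: [0.666667, 1]
Measure = 1 - 0.666667 = 0.333333


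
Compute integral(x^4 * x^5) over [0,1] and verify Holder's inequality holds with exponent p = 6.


Step 1: Exact integral of f*g = integral(x^9, 0, 1) = 1/10
     = 0.1
Step 2: Holder bound with p=6, q=1.2:
  ||f||_p = (integral x^24 dx)^(1/6) = (1/25)^(1/6) = 0.584804
  ||g||_q = (integral x^6 dx)^(1/1.2) = (1/7)^(1/1.2) = 0.197584
Step 3: Holder bound = ||f||_p * ||g||_q = 0.584804 * 0.197584 = 0.115548
Verification: 0.1 <= 0.115548 (Holder holds)


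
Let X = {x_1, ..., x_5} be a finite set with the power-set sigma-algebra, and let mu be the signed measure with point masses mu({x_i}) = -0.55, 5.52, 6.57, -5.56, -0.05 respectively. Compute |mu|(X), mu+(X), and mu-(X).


Step 1: Every measurable set is a union of atoms (the cells / points), so a Hahn decomposition is
  obtained by grouping atoms by sign: P = union of atoms with mu > 0, N = union of the remaining atoms.
  Atoms in P (indices): 2, 3;  atoms in N (indices): 1, 4, 5
  Positive values: 5.52, 6.57
  Negative values: -0.55, -5.56, -0.05
Step 2: mu+(X) = mu(P) = sum of positive atom values = 12.09
Step 3: mu-(X) = -mu(N) = sum of |negative atom values| = 6.16
Step 4: |mu|(X) = mu+(X) + mu-(X) = 12.09 + 6.16 = 18.25


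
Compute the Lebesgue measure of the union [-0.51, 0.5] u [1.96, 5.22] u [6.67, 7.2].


For pairwise disjoint intervals, m(union) = sum of lengths.
= (0.5 - -0.51) + (5.22 - 1.96) + (7.2 - 6.67)
= 1.01 + 3.26 + 0.53
= 4.8


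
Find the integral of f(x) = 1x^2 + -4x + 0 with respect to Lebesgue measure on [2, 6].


The Lebesgue integral of a Riemann-integrable function agrees with the Riemann integral.
Antiderivative F(x) = (1/3)x^3 + (-4/2)x^2 + 0x
F(6) = (1/3)*6^3 + (-4/2)*6^2 + 0*6
     = (1/3)*216 + (-4/2)*36 + 0*6
     = 72 + -72 + 0
     = 0.0
F(2) = -5.333333
Integral = F(6) - F(2) = 0.0 - -5.333333 = 5.333333


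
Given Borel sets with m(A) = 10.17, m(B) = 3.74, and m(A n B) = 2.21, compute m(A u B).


By inclusion-exclusion: m(A u B) = m(A) + m(B) - m(A n B)
= 10.17 + 3.74 - 2.21
= 11.7


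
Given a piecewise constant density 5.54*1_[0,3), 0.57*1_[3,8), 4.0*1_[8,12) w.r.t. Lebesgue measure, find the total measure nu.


Integrate each piece of the Radon-Nikodym derivative:
Step 1: integral_0^3 5.54 dx = 5.54*(3-0) = 5.54*3 = 16.62
Step 2: integral_3^8 0.57 dx = 0.57*(8-3) = 0.57*5 = 2.85
Step 3: integral_8^12 4.0 dx = 4.0*(12-8) = 4.0*4 = 16
Total: 16.62 + 2.85 + 16 = 35.47


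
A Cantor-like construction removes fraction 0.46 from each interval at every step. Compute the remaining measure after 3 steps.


Step 1: At each step, fraction remaining = 1 - 0.46 = 0.54
Step 2: After 3 steps, measure = (0.54)^3
Step 3: Computing the power step by step:
  After step 1: 0.54
  After step 2: 0.2916
  After step 3: 0.157464
Result = 0.157464


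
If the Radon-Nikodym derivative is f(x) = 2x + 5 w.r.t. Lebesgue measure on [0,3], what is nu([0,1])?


nu(A) = integral_A (dnu/dmu) dmu = integral_0^1 (2x + 5) dx
Step 1: Antiderivative F(x) = (2/2)x^2 + 5x
Step 2: F(1) = (2/2)*1^2 + 5*1 = 1 + 5 = 6
Step 3: F(0) = (2/2)*0^2 + 5*0 = 0.0 + 0 = 0.0
Step 4: nu([0,1]) = F(1) - F(0) = 6 - 0.0 = 6


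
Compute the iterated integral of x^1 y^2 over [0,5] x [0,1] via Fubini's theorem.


By Fubini's theorem, the double integral factors as a product of single integrals:
Step 1: integral_0^5 x^1 dx = [x^2/2] from 0 to 5
     = 5^2/2 = 12.5
Step 2: integral_0^1 y^2 dy = [y^3/3] from 0 to 1
     = 1^3/3 = 0.333333
Step 3: Double integral = 12.5 * 0.333333 = 4.166667


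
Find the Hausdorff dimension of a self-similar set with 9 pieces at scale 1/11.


For a self-similar set with N copies scaled by 1/r:
dim_H = log(N)/log(r) = log(9)/log(11)
= 2.197225/2.397895
= 0.916314


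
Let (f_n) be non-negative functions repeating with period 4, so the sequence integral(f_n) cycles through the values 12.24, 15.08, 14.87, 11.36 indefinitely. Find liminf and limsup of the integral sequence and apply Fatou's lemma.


The sequence (integral(f_n)) is periodic with period 4, repeating the values 12.24, 15.08, 14.87, 11.36 indefinitely.
Step 1: For a periodic sequence, every tail (a_m, a_(m+1), ...) contains all 4 period values infinitely often.
Step 2: Hence inf of every tail = min of the period values = min(12.24, 15.08, 14.87, 11.36) = 11.36.
        liminf_n integral(f_n) = sup over m of (inf of tail from m) = 11.36.
Step 3: Similarly sup of every tail = max of the period values = 15.08.
        limsup_n integral(f_n) = 15.08.
Step 4: Fatou's lemma: integral(liminf_n f_n) <= liminf_n integral(f_n) = 11.36.
        So the integral of the pointwise liminf is at most 11.36.


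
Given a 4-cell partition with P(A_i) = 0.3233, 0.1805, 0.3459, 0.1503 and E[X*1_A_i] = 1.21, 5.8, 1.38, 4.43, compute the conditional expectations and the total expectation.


For each cell A_i: E[X|A_i] = E[X*1_A_i] / P(A_i)
Step 1: E[X|A_1] = 1.21 / 0.3233 = 3.742654
Step 2: E[X|A_2] = 5.8 / 0.1805 = 32.132964
Step 3: E[X|A_3] = 1.38 / 0.3459 = 3.989592
Step 4: E[X|A_4] = 4.43 / 0.1503 = 29.474385
Verification: E[X] = sum E[X*1_A_i] = 1.21 + 5.8 + 1.38 + 4.43 = 12.82


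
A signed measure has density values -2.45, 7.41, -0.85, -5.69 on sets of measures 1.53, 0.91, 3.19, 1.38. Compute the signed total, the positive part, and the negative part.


Step 1: Compute signed measure on each set:
  Set 1: -2.45 * 1.53 = -3.7485
  Set 2: 7.41 * 0.91 = 6.7431
  Set 3: -0.85 * 3.19 = -2.7115
  Set 4: -5.69 * 1.38 = -7.8522
Step 2: Total signed measure = (-3.7485) + (6.7431) + (-2.7115) + (-7.8522)
     = -7.5691
Step 3: Positive part mu+(X) = sum of positive contributions = 6.7431
Step 4: Negative part mu-(X) = |sum of negative contributions| = 14.3122


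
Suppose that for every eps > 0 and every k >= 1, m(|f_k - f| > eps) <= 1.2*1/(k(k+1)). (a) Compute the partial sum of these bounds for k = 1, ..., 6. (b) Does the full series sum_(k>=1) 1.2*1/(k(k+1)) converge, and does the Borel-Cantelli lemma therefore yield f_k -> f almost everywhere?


Step 1: List the terms 1.2*1/(k(k+1)) for k = 1 to 6:
  k=1: 0.6
  k=2: 0.2
  k=3: 0.1
  k=4: 0.06
  k=5: 0.04
  k=6: 0.028571
Step 2: Partial sum = 0.6 + 0.2 + 0.1 + 0.06 + 0.04 + 0.028571
     = 1.028571
Step 3: The full series sum_(k>=1) 1.2*1/(k(k+1)) converges (telescoping series sum 1/(k(k+1)) = 1; a constant multiple of a convergent series converges).
Step 4: Fix eps > 0. Since sum_k m(|f_k - f| > eps) < infinity, the Borel-Cantelli lemma gives
        m(limsup_k {|f_k - f| > eps}) = 0, i.e. for a.e. x, |f_k(x) - f(x)| <= eps for all large k.
        Applying this with eps = 1/j for j = 1, 2, ... and intersecting the countably many full-measure sets,
        for a.e. x we get limsup_k |f_k(x) - f(x)| <= 1/j for every j, hence f_k -> f almost everywhere.
Conclusion: series converges; Borel-Cantelli yields f_k -> f a.e.


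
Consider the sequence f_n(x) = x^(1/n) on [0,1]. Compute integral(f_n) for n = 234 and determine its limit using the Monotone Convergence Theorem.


At n = 234: f_234(x) = x^(1/234).
Step 1: integral(x^(1/234), 0, 1) = [x^(1/234+1) / (1/234+1)] from 0 to 1
     = 1 / (1/234 + 1) = 1 / ((234+1)/234) = 234/(234+1)
     = 234/235 = 0.995745
Step 2: As n -> infinity, f_n(x) = x^(1/n) -> 1 for x in (0,1], and f_n is increasing in n.
By MCT, lim_n integral(f_n) = integral(lim_n f_n) = integral(1, 0, 1) = 1.
Step 3: Verify convergence: 234/235 = 0.995745 -> 1


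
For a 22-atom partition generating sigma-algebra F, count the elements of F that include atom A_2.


Each element of F is a union of some subset S of the 22 atoms.
The element contains A_2 iff A_2 is in S.
So we count subsets S of {A_1,...,A_22} with A_2 in S: choose freely among the other 21 atoms.
Count = 2^(22-1) = 2^21 = 2097152.


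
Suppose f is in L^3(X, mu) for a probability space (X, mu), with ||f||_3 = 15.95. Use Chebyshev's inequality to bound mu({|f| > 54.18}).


Chebyshev/Markov inequality: mu(|f| > eps) <= (||f||_p / eps)^p
Step 1: ||f||_3 / eps = 15.95 / 54.18 = 0.294389
Step 2: Raise to power p = 3:
  (0.294389)^3 = 0.025513
Step 3: Therefore mu(|f| > 54.18) <= 0.025513


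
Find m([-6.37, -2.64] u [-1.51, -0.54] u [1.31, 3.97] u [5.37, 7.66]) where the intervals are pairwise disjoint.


For pairwise disjoint intervals, m(union) = sum of lengths.
= (-2.64 - -6.37) + (-0.54 - -1.51) + (3.97 - 1.31) + (7.66 - 5.37)
= 3.73 + 0.97 + 2.66 + 2.29
= 9.65


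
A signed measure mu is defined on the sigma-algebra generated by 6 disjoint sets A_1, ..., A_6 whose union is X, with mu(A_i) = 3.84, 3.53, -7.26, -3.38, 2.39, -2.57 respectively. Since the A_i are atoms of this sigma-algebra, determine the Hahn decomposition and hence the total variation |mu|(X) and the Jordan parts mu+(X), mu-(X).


Step 1: Every measurable set is a union of atoms (the cells / points), so a Hahn decomposition is
  obtained by grouping atoms by sign: P = union of atoms with mu > 0, N = union of the remaining atoms.
  Atoms in P (indices): 1, 2, 5;  atoms in N (indices): 3, 4, 6
  Positive values: 3.84, 3.53, 2.39
  Negative values: -7.26, -3.38, -2.57
Step 2: mu+(X) = mu(P) = sum of positive atom values = 9.76
Step 3: mu-(X) = -mu(N) = sum of |negative atom values| = 13.21
Step 4: |mu|(X) = mu+(X) + mu-(X) = 9.76 + 13.21 = 22.97


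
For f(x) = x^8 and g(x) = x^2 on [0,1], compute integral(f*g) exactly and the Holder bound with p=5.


Step 1: Exact integral of f*g = integral(x^10, 0, 1) = 1/11
     = 0.090909
Step 2: Holder bound with p=5, q=1.25:
  ||f||_p = (integral x^40 dx)^(1/5) = (1/41)^(1/5) = 0.475821
  ||g||_q = (integral x^2.5 dx)^(1/1.25) = (1/3.5)^(1/1.25) = 0.367067
Step 3: Holder bound = ||f||_p * ||g||_q = 0.475821 * 0.367067 = 0.174658
Verification: 0.090909 <= 0.174658 (Holder holds)


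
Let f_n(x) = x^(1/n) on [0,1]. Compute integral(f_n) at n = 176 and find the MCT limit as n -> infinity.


At n = 176: f_176(x) = x^(1/176).
Step 1: integral(x^(1/176), 0, 1) = [x^(1/176+1) / (1/176+1)] from 0 to 1
     = 1 / (1/176 + 1) = 1 / ((176+1)/176) = 176/(176+1)
     = 176/177 = 0.99435
Step 2: As n -> infinity, f_n(x) = x^(1/n) -> 1 for x in (0,1], and f_n is increasing in n.
By MCT, lim_n integral(f_n) = integral(lim_n f_n) = integral(1, 0, 1) = 1.
Step 3: Verify convergence: 176/177 = 0.99435 -> 1


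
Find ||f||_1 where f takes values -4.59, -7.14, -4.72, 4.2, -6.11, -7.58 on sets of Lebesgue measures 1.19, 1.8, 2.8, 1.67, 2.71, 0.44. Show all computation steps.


Step 1: Compute |f_i|^1 for each value:
  |-4.59|^1 = 4.59
  |-7.14|^1 = 7.14
  |-4.72|^1 = 4.72
  |4.2|^1 = 4.2
  |-6.11|^1 = 6.11
  |-7.58|^1 = 7.58
Step 2: Multiply by measures and sum:
  4.59 * 1.19 = 5.4621
  7.14 * 1.8 = 12.852
  4.72 * 2.8 = 13.216
  4.2 * 1.67 = 7.014
  6.11 * 2.71 = 16.5581
  7.58 * 0.44 = 3.3352
Sum = 5.4621 + 12.852 + 13.216 + 7.014 + 16.5581 + 3.3352 = 58.4374
Step 3: Take the p-th root:
||f||_1 = (58.4374)^(1/1) = 58.4374


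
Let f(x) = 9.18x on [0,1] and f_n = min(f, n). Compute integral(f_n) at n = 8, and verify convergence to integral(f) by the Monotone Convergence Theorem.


f(x) = 9.18x on [0,1]; f_n(x) = min(9.18x, n). At n = 8:
Step 1: f(x) reaches 8 at x = 8/9.18 = 0.87146
Step 2: integral(f_8) = integral(9.18x, 0, 0.87146) + integral(8, 0.87146, 1)
       = 9.18*0.87146^2/2 + 8*(1 - 0.87146)
       = 3.485839 + 1.028322
       = 4.514161
Step 3: As n -> infinity, f_n increases to f, so by MCT integral(f_n) -> integral(f) = 9.18/2 = 4.59.
Convergence: integral(f_8) = 4.514161 -> 4.59 as n -> infinity


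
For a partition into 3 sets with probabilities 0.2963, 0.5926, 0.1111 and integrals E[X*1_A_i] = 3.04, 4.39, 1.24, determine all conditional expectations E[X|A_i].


For each cell A_i: E[X|A_i] = E[X*1_A_i] / P(A_i)
Step 1: E[X|A_1] = 3.04 / 0.2963 = 10.259872
Step 2: E[X|A_2] = 4.39 / 0.5926 = 7.408032
Step 3: E[X|A_3] = 1.24 / 0.1111 = 11.161116
Verification: E[X] = sum E[X*1_A_i] = 3.04 + 4.39 + 1.24 = 8.67


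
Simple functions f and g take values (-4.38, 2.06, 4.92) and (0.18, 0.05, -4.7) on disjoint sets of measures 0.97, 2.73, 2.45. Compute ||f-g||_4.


Step 1: Compute differences f_i - g_i:
  -4.38 - 0.18 = -4.56
  2.06 - 0.05 = 2.01
  4.92 - -4.7 = 9.62
Step 2: Compute |diff|^4 * measure for each set:
  |-4.56|^4 * 0.97 = 432.373801 * 0.97 = 419.402587
  |2.01|^4 * 2.73 = 16.322408 * 2.73 = 44.560174
  |9.62|^4 * 2.45 = 8564.465971 * 2.45 = 20982.94163
Step 3: Sum = 21446.904391
Step 4: ||f-g||_4 = (21446.904391)^(1/4) = 12.101554


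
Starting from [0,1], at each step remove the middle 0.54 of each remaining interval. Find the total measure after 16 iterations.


Step 1: At each step, fraction remaining = 1 - 0.54 = 0.46
Step 2: After 16 steps, measure = (0.46)^16
Result = 4.019068e-06


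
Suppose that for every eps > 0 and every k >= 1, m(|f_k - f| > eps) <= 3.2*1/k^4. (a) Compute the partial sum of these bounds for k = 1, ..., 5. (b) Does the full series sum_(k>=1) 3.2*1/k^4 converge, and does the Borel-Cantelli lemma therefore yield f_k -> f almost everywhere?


Step 1: List the terms 3.2*1/k^4 for k = 1 to 5:
  k=1: 3.2
  k=2: 0.2
  k=3: 0.039506
  k=4: 0.0125
  k=5: 0.00512
Step 2: Partial sum = 3.2 + 0.2 + 0.039506 + 0.0125 + 0.00512
     = 3.457126
Step 3: The full series sum_(k>=1) 3.2*1/k^4 converges (p-series with p = 4 > 1; a constant multiple of a convergent series converges).
Step 4: Fix eps > 0. Since sum_k m(|f_k - f| > eps) < infinity, the Borel-Cantelli lemma gives
        m(limsup_k {|f_k - f| > eps}) = 0, i.e. for a.e. x, |f_k(x) - f(x)| <= eps for all large k.
        Applying this with eps = 1/j for j = 1, 2, ... and intersecting the countably many full-measure sets,
        for a.e. x we get limsup_k |f_k(x) - f(x)| <= 1/j for every j, hence f_k -> f almost everywhere.
Conclusion: series converges; Borel-Cantelli yields f_k -> f a.e.


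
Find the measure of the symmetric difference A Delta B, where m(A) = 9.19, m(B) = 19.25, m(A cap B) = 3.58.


m(A Delta B) = m(A) + m(B) - 2*m(A n B)
= 9.19 + 19.25 - 2*3.58
= 9.19 + 19.25 - 7.16
= 21.28


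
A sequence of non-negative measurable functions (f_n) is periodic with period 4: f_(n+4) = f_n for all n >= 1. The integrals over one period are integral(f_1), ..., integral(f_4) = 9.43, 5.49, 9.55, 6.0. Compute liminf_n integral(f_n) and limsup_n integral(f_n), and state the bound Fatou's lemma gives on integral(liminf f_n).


The sequence (integral(f_n)) is periodic with period 4, repeating the values 9.43, 5.49, 9.55, 6.0 indefinitely.
Step 1: For a periodic sequence, every tail (a_m, a_(m+1), ...) contains all 4 period values infinitely often.
Step 2: Hence inf of every tail = min of the period values = min(9.43, 5.49, 9.55, 6.0) = 5.49.
        liminf_n integral(f_n) = sup over m of (inf of tail from m) = 5.49.
Step 3: Similarly sup of every tail = max of the period values = 9.55.
        limsup_n integral(f_n) = 9.55.
Step 4: Fatou's lemma: integral(liminf_n f_n) <= liminf_n integral(f_n) = 5.49.
        So the integral of the pointwise liminf is at most 5.49.


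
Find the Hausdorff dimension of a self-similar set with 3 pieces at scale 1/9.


For a self-similar set with N copies scaled by 1/r:
dim_H = log(N)/log(r) = log(3)/log(9)
= 1.098612/2.197225
= 0.5


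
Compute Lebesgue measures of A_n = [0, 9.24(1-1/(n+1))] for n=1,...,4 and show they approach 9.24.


By continuity of measure from below: if A_n increases to A, then m(A_n) -> m(A).
Here A = [0, 9.24], so m(A) = 9.24
Step 1: a_1 = 9.24*(1 - 1/2) = 4.62, m(A_1) = 4.62
Step 2: a_2 = 9.24*(1 - 1/3) = 6.16, m(A_2) = 6.16
Step 3: a_3 = 9.24*(1 - 1/4) = 6.93, m(A_3) = 6.93
Step 4: a_4 = 9.24*(1 - 1/5) = 7.392, m(A_4) = 7.392
Limit: m(A_n) -> m([0,9.24]) = 9.24


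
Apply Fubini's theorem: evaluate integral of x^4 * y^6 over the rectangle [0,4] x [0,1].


By Fubini's theorem, the double integral factors as a product of single integrals:
Step 1: integral_0^4 x^4 dx = [x^5/5] from 0 to 4
     = 4^5/5 = 204.8
Step 2: integral_0^1 y^6 dy = [y^7/7] from 0 to 1
     = 1^7/7 = 0.142857
Step 3: Double integral = 204.8 * 0.142857 = 29.257143


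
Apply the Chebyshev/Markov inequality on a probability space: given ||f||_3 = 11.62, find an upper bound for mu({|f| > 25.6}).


Chebyshev/Markov inequality: mu(|f| > eps) <= (||f||_p / eps)^p
Step 1: ||f||_3 / eps = 11.62 / 25.6 = 0.453906
Step 2: Raise to power p = 3:
  (0.453906)^3 = 0.093519
Step 3: Therefore mu(|f| > 25.6) <= 0.093519


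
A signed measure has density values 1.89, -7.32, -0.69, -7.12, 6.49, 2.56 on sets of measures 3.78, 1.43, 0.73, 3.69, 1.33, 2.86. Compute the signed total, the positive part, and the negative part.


Step 1: Compute signed measure on each set:
  Set 1: 1.89 * 3.78 = 7.1442
  Set 2: -7.32 * 1.43 = -10.4676
  Set 3: -0.69 * 0.73 = -0.5037
  Set 4: -7.12 * 3.69 = -26.2728
  Set 5: 6.49 * 1.33 = 8.6317
  Set 6: 2.56 * 2.86 = 7.3216
Step 2: Total signed measure = (7.1442) + (-10.4676) + (-0.5037) + (-26.2728) + (8.6317) + (7.3216)
     = -14.1466
Step 3: Positive part mu+(X) = sum of positive contributions = 23.0975
Step 4: Negative part mu-(X) = |sum of negative contributions| = 37.2441


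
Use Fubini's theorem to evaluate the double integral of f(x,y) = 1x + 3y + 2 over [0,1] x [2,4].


By Fubini, integrate in x first, then y.
Step 1: Fix y, integrate over x in [0,1]:
  integral(1x + 3y + 2, x=0..1)
  = 1*(1^2 - 0^2)/2 + (3y + 2)*(1 - 0)
  = 0.5 + (3y + 2)*1
  = 0.5 + 3y + 2
  = 2.5 + 3y
Step 2: Integrate over y in [2,4]:
  integral(2.5 + 3y, y=2..4)
  = 2.5*2 + 3*(4^2 - 2^2)/2
  = 5 + 18
  = 23


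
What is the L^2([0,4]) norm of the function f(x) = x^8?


Step 1: ||f||_2 = (integral_0^4 |x^8|^2 dx)^(1/2)
     = (integral_0^4 x^16 dx)^(1/2)
Step 2: integral_0^4 x^16 dx = [x^17/(17)] from 0 to 4 = 4^17/17
     = 17179869184/17 = 1.010581e+09
Step 3: ||f||_2 = (1.010581e+09)^(1/2) = 31789.629445


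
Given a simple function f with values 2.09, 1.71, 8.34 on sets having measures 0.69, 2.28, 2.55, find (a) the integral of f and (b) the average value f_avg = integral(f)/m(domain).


Step 1: Integral = sum(value_i * measure_i)
= 2.09*0.69 + 1.71*2.28 + 8.34*2.55
= 1.4421 + 3.8988 + 21.267
= 26.6079
Step 2: Total measure of domain = 0.69 + 2.28 + 2.55 = 5.52
Step 3: Average value = 26.6079 / 5.52 = 4.820272


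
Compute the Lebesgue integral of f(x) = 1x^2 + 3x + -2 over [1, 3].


The Lebesgue integral of a Riemann-integrable function agrees with the Riemann integral.
Antiderivative F(x) = (1/3)x^3 + (3/2)x^2 + -2x
F(3) = (1/3)*3^3 + (3/2)*3^2 + -2*3
     = (1/3)*27 + (3/2)*9 + -2*3
     = 9 + 13.5 + -6
     = 16.5
F(1) = -0.166667
Integral = F(3) - F(1) = 16.5 - -0.166667 = 16.666667


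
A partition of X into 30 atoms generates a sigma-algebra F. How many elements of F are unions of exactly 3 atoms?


Each element of F is a union of some subset of the 30 atoms.
Elements that are unions of exactly 3 atoms correspond to 3-element subsets of the 30 atoms.
Count = C(30, 3) = 30! / (3! * 27!) = 4060.


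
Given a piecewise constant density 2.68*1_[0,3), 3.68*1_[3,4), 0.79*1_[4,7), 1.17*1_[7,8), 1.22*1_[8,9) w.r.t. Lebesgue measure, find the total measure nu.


Integrate each piece of the Radon-Nikodym derivative:
Step 1: integral_0^3 2.68 dx = 2.68*(3-0) = 2.68*3 = 8.04
Step 2: integral_3^4 3.68 dx = 3.68*(4-3) = 3.68*1 = 3.68
Step 3: integral_4^7 0.79 dx = 0.79*(7-4) = 0.79*3 = 2.37
Step 4: integral_7^8 1.17 dx = 1.17*(8-7) = 1.17*1 = 1.17
Step 5: integral_8^9 1.22 dx = 1.22*(9-8) = 1.22*1 = 1.22
Total: 8.04 + 3.68 + 2.37 + 1.17 + 1.22 = 16.48


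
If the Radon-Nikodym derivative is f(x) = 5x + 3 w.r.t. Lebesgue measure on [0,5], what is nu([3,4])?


nu(A) = integral_A (dnu/dmu) dmu = integral_3^4 (5x + 3) dx
Step 1: Antiderivative F(x) = (5/2)x^2 + 3x
Step 2: F(4) = (5/2)*4^2 + 3*4 = 40 + 12 = 52
Step 3: F(3) = (5/2)*3^2 + 3*3 = 22.5 + 9 = 31.5
Step 4: nu([3,4]) = F(4) - F(3) = 52 - 31.5 = 20.5


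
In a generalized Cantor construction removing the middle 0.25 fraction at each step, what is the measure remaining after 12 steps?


Step 1: At each step, fraction remaining = 1 - 0.25 = 0.75
Step 2: After 12 steps, measure = (0.75)^12
Result = 0.031676


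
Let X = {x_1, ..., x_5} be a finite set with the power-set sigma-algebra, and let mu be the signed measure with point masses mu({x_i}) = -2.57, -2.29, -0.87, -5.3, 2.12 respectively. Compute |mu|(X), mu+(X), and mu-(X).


Step 1: Every measurable set is a union of atoms (the cells / points), so a Hahn decomposition is
  obtained by grouping atoms by sign: P = union of atoms with mu > 0, N = union of the remaining atoms.
  Atoms in P (indices): 5;  atoms in N (indices): 1, 2, 3, 4
  Positive values: 2.12
  Negative values: -2.57, -2.29, -0.87, -5.3
Step 2: mu+(X) = mu(P) = sum of positive atom values = 2.12
Step 3: mu-(X) = -mu(N) = sum of |negative atom values| = 11.03
Step 4: |mu|(X) = mu+(X) + mu-(X) = 2.12 + 11.03 = 13.15


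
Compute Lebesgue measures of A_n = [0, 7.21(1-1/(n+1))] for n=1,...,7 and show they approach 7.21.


By continuity of measure from below: if A_n increases to A, then m(A_n) -> m(A).
Here A = [0, 7.21], so m(A) = 7.21
Step 1: a_1 = 7.21*(1 - 1/2) = 3.605, m(A_1) = 3.605
Step 2: a_2 = 7.21*(1 - 1/3) = 4.8067, m(A_2) = 4.8067
Step 3: a_3 = 7.21*(1 - 1/4) = 5.4075, m(A_3) = 5.4075
Step 4: a_4 = 7.21*(1 - 1/5) = 5.768, m(A_4) = 5.768
Step 5: a_5 = 7.21*(1 - 1/6) = 6.0083, m(A_5) = 6.0083
Step 6: a_6 = 7.21*(1 - 1/7) = 6.18, m(A_6) = 6.18
Step 7: a_7 = 7.21*(1 - 1/8) = 6.3087, m(A_7) = 6.3087
Limit: m(A_n) -> m([0,7.21]) = 7.21


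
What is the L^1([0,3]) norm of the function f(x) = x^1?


Step 1: ||f||_1 = (integral_0^3 |x^1|^1 dx)^(1/1)
     = (integral_0^3 x^1 dx)^(1/1)
Step 2: integral_0^3 x^1 dx = [x^2/(2)] from 0 to 3 = 3^2/2
     = 9/2 = 4.5
Step 3: ||f||_1 = (4.5)^(1/1) = 4.5


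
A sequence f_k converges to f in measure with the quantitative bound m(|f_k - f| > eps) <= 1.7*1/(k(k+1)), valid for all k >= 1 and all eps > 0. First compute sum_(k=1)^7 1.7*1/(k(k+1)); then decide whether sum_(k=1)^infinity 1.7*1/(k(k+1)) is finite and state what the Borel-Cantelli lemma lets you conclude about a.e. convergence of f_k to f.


Step 1: List the terms 1.7*1/(k(k+1)) for k = 1 to 7:
  k=1: 0.85
  k=2: 0.283333
  k=3: 0.141667
  k=4: 0.085
  k=5: 0.056667
  k=6: 0.040476
  k=7: 0.030357
Step 2: Partial sum = 0.85 + 0.283333 + 0.141667 + 0.085 + 0.056667 + 0.040476 + 0.030357
     = 1.4875
Step 3: The full series sum_(k>=1) 1.7*1/(k(k+1)) converges (telescoping series sum 1/(k(k+1)) = 1; a constant multiple of a convergent series converges).
Step 4: Fix eps > 0. Since sum_k m(|f_k - f| > eps) < infinity, the Borel-Cantelli lemma gives
        m(limsup_k {|f_k - f| > eps}) = 0, i.e. for a.e. x, |f_k(x) - f(x)| <= eps for all large k.
        Applying this with eps = 1/j for j = 1, 2, ... and intersecting the countably many full-measure sets,
        for a.e. x we get limsup_k |f_k(x) - f(x)| <= 1/j for every j, hence f_k -> f almost everywhere.
Conclusion: series converges; Borel-Cantelli yields f_k -> f a.e.


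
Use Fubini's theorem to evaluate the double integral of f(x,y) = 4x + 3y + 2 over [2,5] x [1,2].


By Fubini, integrate in x first, then y.
Step 1: Fix y, integrate over x in [2,5]:
  integral(4x + 3y + 2, x=2..5)
  = 4*(5^2 - 2^2)/2 + (3y + 2)*(5 - 2)
  = 42 + (3y + 2)*3
  = 42 + 9y + 6
  = 48 + 9y
Step 2: Integrate over y in [1,2]:
  integral(48 + 9y, y=1..2)
  = 48*1 + 9*(2^2 - 1^2)/2
  = 48 + 13.5
  = 61.5


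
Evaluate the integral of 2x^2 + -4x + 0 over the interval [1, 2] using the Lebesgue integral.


The Lebesgue integral of a Riemann-integrable function agrees with the Riemann integral.
Antiderivative F(x) = (2/3)x^3 + (-4/2)x^2 + 0x
F(2) = (2/3)*2^3 + (-4/2)*2^2 + 0*2
     = (2/3)*8 + (-4/2)*4 + 0*2
     = 5.333333 + -8 + 0
     = -2.666667
F(1) = -1.333333
Integral = F(2) - F(1) = -2.666667 - -1.333333 = -1.333333


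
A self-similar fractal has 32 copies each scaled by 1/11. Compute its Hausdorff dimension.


For a self-similar set with N copies scaled by 1/r:
dim_H = log(N)/log(r) = log(32)/log(11)
= 3.465736/2.397895
= 1.445324


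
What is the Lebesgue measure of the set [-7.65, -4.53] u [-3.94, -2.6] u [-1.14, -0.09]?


For pairwise disjoint intervals, m(union) = sum of lengths.
= (-4.53 - -7.65) + (-2.6 - -3.94) + (-0.09 - -1.14)
= 3.12 + 1.34 + 1.05
= 5.51


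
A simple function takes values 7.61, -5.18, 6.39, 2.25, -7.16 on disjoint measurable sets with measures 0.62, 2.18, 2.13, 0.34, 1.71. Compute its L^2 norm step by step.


Step 1: Compute |f_i|^2 for each value:
  |7.61|^2 = 57.9121
  |-5.18|^2 = 26.8324
  |6.39|^2 = 40.8321
  |2.25|^2 = 5.0625
  |-7.16|^2 = 51.2656
Step 2: Multiply by measures and sum:
  57.9121 * 0.62 = 35.905502
  26.8324 * 2.18 = 58.494632
  40.8321 * 2.13 = 86.972373
  5.0625 * 0.34 = 1.72125
  51.2656 * 1.71 = 87.664176
Sum = 35.905502 + 58.494632 + 86.972373 + 1.72125 + 87.664176 = 270.757933
Step 3: Take the p-th root:
||f||_2 = (270.757933)^(1/2) = 16.454724


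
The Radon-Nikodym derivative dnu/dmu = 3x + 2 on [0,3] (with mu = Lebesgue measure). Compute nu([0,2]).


nu(A) = integral_A (dnu/dmu) dmu = integral_0^2 (3x + 2) dx
Step 1: Antiderivative F(x) = (3/2)x^2 + 2x
Step 2: F(2) = (3/2)*2^2 + 2*2 = 6 + 4 = 10
Step 3: F(0) = (3/2)*0^2 + 2*0 = 0.0 + 0 = 0.0
Step 4: nu([0,2]) = F(2) - F(0) = 10 - 0.0 = 10


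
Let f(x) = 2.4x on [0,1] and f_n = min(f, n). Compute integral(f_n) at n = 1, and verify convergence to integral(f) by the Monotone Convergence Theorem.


f(x) = 2.4x on [0,1]; f_n(x) = min(2.4x, n). At n = 1:
Step 1: f(x) reaches 1 at x = 1/2.4 = 0.416667
Step 2: integral(f_1) = integral(2.4x, 0, 0.416667) + integral(1, 0.416667, 1)
       = 2.4*0.416667^2/2 + 1*(1 - 0.416667)
       = 0.208333 + 0.583333
       = 0.791667
Step 3: As n -> infinity, f_n increases to f, so by MCT integral(f_n) -> integral(f) = 2.4/2 = 1.2.
Convergence: integral(f_1) = 0.791667 -> 1.2 as n -> infinity


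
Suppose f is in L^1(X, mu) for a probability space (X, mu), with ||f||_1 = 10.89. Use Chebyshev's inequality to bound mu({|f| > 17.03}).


Chebyshev/Markov inequality: mu(|f| > eps) <= (||f||_p / eps)^p
Step 1: ||f||_1 / eps = 10.89 / 17.03 = 0.63946
Step 2: Raise to power p = 1:
  (0.63946)^1 = 0.63946
Step 3: Therefore mu(|f| > 17.03) <= 0.63946


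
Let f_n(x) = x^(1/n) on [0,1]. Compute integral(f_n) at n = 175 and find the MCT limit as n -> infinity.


At n = 175: f_175(x) = x^(1/175).
Step 1: integral(x^(1/175), 0, 1) = [x^(1/175+1) / (1/175+1)] from 0 to 1
     = 1 / (1/175 + 1) = 1 / ((175+1)/175) = 175/(175+1)
     = 175/176 = 0.994318
Step 2: As n -> infinity, f_n(x) = x^(1/n) -> 1 for x in (0,1], and f_n is increasing in n.
By MCT, lim_n integral(f_n) = integral(lim_n f_n) = integral(1, 0, 1) = 1.
Step 3: Verify convergence: 175/176 = 0.994318 -> 1


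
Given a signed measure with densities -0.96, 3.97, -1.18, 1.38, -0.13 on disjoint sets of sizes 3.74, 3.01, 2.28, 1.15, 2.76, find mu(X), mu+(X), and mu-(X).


Step 1: Compute signed measure on each set:
  Set 1: -0.96 * 3.74 = -3.5904
  Set 2: 3.97 * 3.01 = 11.9497
  Set 3: -1.18 * 2.28 = -2.6904
  Set 4: 1.38 * 1.15 = 1.587
  Set 5: -0.13 * 2.76 = -0.3588
Step 2: Total signed measure = (-3.5904) + (11.9497) + (-2.6904) + (1.587) + (-0.3588)
     = 6.8971
Step 3: Positive part mu+(X) = sum of positive contributions = 13.5367
Step 4: Negative part mu-(X) = |sum of negative contributions| = 6.6396


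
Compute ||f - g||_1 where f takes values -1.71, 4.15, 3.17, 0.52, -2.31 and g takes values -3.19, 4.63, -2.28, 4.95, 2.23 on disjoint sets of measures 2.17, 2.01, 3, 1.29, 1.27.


Step 1: Compute differences f_i - g_i:
  -1.71 - -3.19 = 1.48
  4.15 - 4.63 = -0.48
  3.17 - -2.28 = 5.45
  0.52 - 4.95 = -4.43
  -2.31 - 2.23 = -4.54
Step 2: Compute |diff|^1 * measure for each set:
  |1.48|^1 * 2.17 = 1.48 * 2.17 = 3.2116
  |-0.48|^1 * 2.01 = 0.48 * 2.01 = 0.9648
  |5.45|^1 * 3 = 5.45 * 3 = 16.35
  |-4.43|^1 * 1.29 = 4.43 * 1.29 = 5.7147
  |-4.54|^1 * 1.27 = 4.54 * 1.27 = 5.7658
Step 3: Sum = 32.0069
Step 4: ||f-g||_1 = (32.0069)^(1/1) = 32.0069


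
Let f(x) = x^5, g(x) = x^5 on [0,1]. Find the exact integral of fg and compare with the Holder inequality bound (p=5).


Step 1: Exact integral of f*g = integral(x^10, 0, 1) = 1/11
     = 0.090909
Step 2: Holder bound with p=5, q=1.25:
  ||f||_p = (integral x^25 dx)^(1/5) = (1/26)^(1/5) = 0.521201
  ||g||_q = (integral x^6.25 dx)^(1/1.25) = (1/7.25)^(1/1.25) = 0.204989
Step 3: Holder bound = ||f||_p * ||g||_q = 0.521201 * 0.204989 = 0.10684
Verification: 0.090909 <= 0.10684 (Holder holds)


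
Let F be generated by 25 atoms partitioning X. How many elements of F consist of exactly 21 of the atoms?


Each element of F is a union of some subset of the 25 atoms.
Elements that are unions of exactly 21 atoms correspond to 21-element subsets of the 25 atoms.
Count = C(25, 21) = 25! / (21! * 4!) = 12650.
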